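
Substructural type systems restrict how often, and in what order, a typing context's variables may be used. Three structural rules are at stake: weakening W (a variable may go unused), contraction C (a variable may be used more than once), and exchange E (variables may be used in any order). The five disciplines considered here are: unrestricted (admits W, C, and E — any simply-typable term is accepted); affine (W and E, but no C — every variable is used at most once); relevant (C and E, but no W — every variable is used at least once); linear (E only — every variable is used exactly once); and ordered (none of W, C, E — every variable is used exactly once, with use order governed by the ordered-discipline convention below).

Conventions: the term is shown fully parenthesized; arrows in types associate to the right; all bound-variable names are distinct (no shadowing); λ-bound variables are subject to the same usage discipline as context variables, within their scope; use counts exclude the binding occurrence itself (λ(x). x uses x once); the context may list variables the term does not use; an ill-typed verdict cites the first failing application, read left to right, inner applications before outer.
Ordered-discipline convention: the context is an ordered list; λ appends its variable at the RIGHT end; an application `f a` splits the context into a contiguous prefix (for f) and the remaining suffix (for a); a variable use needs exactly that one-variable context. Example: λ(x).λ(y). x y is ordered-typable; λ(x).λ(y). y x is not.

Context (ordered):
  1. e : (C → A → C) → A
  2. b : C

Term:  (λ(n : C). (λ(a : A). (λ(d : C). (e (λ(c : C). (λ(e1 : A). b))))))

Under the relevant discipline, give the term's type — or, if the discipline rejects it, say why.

not well-typed under relevant — n, a, d, c, e1 never used (weakening)
use counts: e: 1; b: 1; n (λ-bound): 0; a (λ-bound): 0; d (λ-bound): 0; c (λ-bound): 0; e1 (λ-bound): 0
use order (left to right): e, b
typing: well-typed — term : C → A → C → A
all disciplines: ordered ✗ · linear ✗ · affine ✓ · relevant ✗ · unrestricted ✓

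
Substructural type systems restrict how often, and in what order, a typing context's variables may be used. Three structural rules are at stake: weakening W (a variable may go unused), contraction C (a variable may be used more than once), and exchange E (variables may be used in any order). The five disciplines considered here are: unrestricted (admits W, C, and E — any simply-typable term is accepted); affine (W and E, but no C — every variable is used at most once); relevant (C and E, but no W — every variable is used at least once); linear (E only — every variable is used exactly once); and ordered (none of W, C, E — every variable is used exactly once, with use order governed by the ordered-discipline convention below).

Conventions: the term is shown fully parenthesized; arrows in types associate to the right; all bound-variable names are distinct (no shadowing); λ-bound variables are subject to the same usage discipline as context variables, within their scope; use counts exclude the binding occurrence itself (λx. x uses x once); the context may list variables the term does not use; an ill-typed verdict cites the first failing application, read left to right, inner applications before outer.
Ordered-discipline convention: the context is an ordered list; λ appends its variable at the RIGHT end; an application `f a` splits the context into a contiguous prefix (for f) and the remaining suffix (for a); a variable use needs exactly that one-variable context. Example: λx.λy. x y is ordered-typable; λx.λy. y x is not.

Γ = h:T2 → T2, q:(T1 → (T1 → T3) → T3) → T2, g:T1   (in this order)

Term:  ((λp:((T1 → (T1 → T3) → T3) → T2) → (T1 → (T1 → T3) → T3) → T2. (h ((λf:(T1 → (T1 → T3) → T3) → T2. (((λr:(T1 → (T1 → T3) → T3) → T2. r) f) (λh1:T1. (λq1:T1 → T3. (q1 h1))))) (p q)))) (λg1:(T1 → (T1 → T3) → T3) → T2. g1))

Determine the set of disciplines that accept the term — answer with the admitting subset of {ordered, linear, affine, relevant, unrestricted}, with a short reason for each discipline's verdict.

accepted by: affine, unrestricted
usage: h: 1, q: 1, g: 0, p (bound): 1, f (bound): 1, r (bound): 1, h1 (bound): 1, q1 (bound): 1, g1 (bound): 1
order of uses: h, r, f, q1, h1, p, q, g1
typing: the term checks, with type T2
ordered: ✗ — needs weakening: g unused
linear: ✗ — needs weakening: g unused
affine: ✓ — h, q, g, p, f, r, h1, q1, g1: no repeats, contraction unneeded
relevant: ✗ — needs weakening: g unused
unrestricted: ✓ — typability at T2 is all that's needed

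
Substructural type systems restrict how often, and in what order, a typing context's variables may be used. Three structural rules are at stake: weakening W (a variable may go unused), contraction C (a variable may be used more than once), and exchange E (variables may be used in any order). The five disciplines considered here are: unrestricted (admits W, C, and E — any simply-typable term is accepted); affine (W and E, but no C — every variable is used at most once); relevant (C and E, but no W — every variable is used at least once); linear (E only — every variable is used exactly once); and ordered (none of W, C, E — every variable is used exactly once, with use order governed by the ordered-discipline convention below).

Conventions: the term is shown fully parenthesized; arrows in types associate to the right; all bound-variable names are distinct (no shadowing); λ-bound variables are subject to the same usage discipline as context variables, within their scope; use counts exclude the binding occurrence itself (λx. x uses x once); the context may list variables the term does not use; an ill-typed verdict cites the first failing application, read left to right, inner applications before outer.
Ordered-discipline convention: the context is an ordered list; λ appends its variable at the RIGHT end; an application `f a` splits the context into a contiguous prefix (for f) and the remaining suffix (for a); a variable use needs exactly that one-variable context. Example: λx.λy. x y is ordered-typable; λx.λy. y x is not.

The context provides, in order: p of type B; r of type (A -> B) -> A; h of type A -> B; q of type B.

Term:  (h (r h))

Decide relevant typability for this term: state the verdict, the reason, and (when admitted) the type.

no — needs weakening: p, q unused
usage: p: 0; r: 1; h: 2; q: 0
order of uses: h, r, h
typing: the term checks, with type B
across the five disciplines: ordered ✗ · linear ✗ · affine ✗ · relevant ✗ · unrestricted ✓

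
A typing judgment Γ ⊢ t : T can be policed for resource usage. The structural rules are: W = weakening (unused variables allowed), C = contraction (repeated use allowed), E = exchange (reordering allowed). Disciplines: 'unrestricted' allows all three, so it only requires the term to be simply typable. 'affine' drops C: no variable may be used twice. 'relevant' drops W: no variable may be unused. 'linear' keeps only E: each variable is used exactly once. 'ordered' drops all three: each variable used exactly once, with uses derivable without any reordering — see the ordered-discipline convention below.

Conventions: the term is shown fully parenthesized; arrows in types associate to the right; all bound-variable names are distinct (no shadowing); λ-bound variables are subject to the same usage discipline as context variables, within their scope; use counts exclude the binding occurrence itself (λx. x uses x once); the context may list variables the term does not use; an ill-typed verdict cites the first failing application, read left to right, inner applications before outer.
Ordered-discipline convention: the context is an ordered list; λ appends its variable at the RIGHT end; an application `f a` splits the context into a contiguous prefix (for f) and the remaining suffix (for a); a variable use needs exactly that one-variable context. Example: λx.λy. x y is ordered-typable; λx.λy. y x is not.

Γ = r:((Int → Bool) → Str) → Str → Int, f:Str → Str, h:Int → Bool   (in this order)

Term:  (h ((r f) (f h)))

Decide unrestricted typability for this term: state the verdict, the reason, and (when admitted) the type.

no — a type mismatch blocks all five
variable uses: r: 1×, f: 2×, h: 2×
use order (left to right): h, r, f, f, h
typing: ill-typed: an application expects (Int → Bool) → Str but receives Str → Str
per-discipline verdicts: ordered ✗, linear ✗, affine ✗, relevant ✗, unrestricted ✗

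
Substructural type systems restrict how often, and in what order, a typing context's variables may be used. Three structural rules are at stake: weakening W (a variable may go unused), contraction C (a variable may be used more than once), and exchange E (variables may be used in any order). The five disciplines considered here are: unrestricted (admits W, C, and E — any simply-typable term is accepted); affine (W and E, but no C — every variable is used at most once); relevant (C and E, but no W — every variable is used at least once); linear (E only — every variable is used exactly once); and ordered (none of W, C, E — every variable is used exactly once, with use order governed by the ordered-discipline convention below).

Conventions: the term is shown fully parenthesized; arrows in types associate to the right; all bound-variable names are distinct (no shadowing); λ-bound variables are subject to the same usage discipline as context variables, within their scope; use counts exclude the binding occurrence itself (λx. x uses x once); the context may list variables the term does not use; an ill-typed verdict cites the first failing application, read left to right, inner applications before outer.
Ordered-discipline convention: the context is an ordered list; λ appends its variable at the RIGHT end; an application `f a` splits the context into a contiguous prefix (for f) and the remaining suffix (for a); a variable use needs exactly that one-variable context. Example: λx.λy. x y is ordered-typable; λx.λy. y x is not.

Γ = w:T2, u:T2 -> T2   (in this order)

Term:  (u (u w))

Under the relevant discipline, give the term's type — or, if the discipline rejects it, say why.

term : T2
counts: w: 1×, u: 2×
uses in reading order: u, u, w
typing: the term checks, with type T2
all disciplines: ordered ✗ · linear ✗ · affine ✗ · relevant ✓ · unrestricted ✓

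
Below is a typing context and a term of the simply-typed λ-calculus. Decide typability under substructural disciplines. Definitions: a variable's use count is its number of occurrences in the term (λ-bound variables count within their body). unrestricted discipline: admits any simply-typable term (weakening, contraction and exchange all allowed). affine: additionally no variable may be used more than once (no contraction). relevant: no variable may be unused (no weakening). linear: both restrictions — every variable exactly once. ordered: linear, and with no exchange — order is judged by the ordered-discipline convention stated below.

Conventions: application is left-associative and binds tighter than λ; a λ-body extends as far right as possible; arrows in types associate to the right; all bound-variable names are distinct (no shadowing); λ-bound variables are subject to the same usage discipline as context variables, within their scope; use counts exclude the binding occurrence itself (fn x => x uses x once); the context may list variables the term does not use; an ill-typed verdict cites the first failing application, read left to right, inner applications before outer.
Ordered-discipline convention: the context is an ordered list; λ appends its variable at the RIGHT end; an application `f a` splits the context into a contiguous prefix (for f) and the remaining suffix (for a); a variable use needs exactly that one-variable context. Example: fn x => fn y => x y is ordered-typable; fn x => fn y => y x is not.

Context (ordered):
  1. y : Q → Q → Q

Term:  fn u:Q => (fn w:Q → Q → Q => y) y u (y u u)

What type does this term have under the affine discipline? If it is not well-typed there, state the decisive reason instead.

not well-typed under affine — needs contraction — y ×3, u ×3
counts: y: 3×; u (bound): 3×; w (bound): 0×
left-to-right use order: y, y, u, y, u, u
typing: well-typed at Q → Q
all disciplines: ordered ✗ | linear ✗ | affine ✗ | relevant ✗ | unrestricted ✓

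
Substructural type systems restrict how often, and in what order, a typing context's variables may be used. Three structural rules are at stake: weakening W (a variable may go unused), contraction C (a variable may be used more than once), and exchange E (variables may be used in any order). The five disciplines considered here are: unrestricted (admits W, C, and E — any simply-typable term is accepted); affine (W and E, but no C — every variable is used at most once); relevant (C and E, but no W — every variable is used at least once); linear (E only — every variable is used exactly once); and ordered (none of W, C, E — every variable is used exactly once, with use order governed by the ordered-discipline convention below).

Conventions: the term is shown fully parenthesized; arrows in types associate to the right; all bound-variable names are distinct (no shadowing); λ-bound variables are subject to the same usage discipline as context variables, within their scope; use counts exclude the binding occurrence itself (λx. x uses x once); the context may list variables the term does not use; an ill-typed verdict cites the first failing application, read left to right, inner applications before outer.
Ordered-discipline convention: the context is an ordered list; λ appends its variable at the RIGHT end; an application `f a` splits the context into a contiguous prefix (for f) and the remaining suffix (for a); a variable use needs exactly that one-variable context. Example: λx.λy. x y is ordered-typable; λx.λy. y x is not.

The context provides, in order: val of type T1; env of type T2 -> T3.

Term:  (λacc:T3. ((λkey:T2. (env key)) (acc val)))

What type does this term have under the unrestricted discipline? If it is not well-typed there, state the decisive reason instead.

not well-typed under unrestricted — the type mismatch rejects it
usage: val=1, env=1, acc (bound)=1, key (bound)=1
use order (left to right): env, key, acc, val
typing: ill-typed: non-arrow in function slot: T3
across the five disciplines: ordered ✗ · linear ✗ · affine ✗ · relevant ✗ · unrestricted ✗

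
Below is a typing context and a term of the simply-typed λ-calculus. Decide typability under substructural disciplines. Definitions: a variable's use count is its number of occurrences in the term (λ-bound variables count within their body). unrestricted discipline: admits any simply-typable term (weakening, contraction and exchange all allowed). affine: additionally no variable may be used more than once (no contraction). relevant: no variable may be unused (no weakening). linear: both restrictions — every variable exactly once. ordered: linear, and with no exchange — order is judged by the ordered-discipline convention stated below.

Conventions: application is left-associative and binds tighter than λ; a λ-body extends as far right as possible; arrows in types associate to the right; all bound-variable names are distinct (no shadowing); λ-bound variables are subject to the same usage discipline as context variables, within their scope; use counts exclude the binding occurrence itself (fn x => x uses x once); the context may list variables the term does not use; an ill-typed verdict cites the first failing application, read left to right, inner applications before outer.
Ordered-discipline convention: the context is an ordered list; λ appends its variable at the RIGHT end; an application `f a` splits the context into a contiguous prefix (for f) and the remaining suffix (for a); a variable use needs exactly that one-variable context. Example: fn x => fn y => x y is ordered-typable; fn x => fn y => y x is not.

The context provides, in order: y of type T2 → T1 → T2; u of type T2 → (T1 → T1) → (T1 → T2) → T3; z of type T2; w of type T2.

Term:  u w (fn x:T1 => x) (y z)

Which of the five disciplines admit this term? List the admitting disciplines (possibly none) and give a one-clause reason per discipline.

admitting disciplines: linear, affine, relevant, unrestricted
use counts: y ×1; u ×1; z ×1; w ×1; x (bound) ×1
use order (left to right): u, w, x, y, z
typing: well-typed at T3
ordered ✗ (needs exchange: uses follow u, w, x, y, z)
linear ✓ (exactly-once usage across y, u, z, w, x)
affine ✓ (no duplicate uses among y, u, z, w, x)
relevant ✓ (at least one use each (y, u, z, w, x))
unrestricted ✓ (well-typed at T3; no restrictions here)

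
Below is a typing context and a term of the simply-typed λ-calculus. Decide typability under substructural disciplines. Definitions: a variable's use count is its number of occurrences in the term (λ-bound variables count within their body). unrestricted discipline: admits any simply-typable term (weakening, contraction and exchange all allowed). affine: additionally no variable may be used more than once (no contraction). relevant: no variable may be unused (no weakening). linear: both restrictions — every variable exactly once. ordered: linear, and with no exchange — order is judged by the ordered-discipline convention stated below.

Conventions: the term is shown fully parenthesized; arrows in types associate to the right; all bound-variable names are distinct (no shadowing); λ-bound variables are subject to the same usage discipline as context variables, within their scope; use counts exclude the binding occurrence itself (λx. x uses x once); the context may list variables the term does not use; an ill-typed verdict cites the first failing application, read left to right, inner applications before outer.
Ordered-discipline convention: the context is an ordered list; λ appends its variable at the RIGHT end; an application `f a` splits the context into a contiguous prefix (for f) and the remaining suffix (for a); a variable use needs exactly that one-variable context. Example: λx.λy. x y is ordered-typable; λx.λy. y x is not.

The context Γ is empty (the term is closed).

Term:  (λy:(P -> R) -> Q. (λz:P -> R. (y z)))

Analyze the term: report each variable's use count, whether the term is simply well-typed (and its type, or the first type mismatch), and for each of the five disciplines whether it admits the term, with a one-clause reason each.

variable uses: y (λ-bound)=1; z (λ-bound)=1
use order (left to right): y, z
typing: well-typed at ((P -> R) -> Q) -> (P -> R) -> Q
ordered: ✓ — y, z: once each, no exchange needed
linear: ✓ — exactly-once usage across y, z
affine: ✓ — at most one use each (y, z)
relevant: ✓ — y, z: all used, weakening unneeded
unrestricted: ✓ — type-checks (((P -> R) -> Q) -> (P -> R) -> Q) and nothing is barred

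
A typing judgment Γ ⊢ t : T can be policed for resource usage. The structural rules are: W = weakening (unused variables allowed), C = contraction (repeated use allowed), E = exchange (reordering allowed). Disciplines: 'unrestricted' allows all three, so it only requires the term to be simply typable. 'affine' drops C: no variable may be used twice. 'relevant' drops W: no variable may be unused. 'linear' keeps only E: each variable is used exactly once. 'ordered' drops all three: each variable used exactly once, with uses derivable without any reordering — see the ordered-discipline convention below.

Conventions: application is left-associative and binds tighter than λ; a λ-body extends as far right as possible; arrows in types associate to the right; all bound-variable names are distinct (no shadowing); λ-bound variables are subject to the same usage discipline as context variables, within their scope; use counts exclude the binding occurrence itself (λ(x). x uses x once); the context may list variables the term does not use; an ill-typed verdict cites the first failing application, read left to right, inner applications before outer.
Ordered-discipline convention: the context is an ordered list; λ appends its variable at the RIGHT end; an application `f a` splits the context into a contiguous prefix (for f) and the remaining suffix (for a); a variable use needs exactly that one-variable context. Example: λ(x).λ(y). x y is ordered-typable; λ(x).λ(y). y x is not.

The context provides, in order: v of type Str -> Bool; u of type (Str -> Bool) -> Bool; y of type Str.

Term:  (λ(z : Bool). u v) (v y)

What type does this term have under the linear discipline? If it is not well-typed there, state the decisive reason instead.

not well-typed under linear — repeated use of v ×2; z never used (weakening)
variable uses: v: 2, u: 1, y: 1, z (λ-bound): 0
left-to-right use order: u, v, v, y
typing: well-typed — term : Bool
across the five disciplines: ordered ✗ · linear ✗ · affine ✗ · relevant ✗ · unrestricted ✓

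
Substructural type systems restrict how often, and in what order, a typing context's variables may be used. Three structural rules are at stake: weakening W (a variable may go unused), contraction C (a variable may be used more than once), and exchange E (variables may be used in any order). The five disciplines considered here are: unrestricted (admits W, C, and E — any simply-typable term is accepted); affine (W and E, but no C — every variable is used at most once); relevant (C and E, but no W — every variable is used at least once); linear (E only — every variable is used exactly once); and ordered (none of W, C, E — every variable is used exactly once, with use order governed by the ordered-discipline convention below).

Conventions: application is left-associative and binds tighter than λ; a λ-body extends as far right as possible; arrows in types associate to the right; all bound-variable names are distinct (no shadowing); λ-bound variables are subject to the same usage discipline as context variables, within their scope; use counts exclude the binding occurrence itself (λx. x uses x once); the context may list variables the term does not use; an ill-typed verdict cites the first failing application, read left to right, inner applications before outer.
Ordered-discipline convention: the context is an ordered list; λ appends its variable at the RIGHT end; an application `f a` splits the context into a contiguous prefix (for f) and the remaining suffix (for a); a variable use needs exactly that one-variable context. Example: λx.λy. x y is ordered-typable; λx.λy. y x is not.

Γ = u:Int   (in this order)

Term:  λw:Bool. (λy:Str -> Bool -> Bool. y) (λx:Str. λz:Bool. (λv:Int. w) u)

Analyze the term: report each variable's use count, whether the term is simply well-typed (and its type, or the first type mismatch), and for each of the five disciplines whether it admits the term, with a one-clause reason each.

usage: u=1, w (bound)=1, y (bound)=1, x (bound)=0, z (bound)=0, v (bound)=0
order of uses: y, w, u
typing: well-typed — term : Bool -> Str -> Bool -> Bool
ordered: ✗ — x, z, v left unused
linear: ✗ — x, z, v left unused
affine: ✓ — u, w, y, x, z, v: no repeats, contraction unneeded
relevant: ✗ — x, z, v left unused
unrestricted: ✓ — typability at Bool -> Str -> Bool -> Bool is all that's needed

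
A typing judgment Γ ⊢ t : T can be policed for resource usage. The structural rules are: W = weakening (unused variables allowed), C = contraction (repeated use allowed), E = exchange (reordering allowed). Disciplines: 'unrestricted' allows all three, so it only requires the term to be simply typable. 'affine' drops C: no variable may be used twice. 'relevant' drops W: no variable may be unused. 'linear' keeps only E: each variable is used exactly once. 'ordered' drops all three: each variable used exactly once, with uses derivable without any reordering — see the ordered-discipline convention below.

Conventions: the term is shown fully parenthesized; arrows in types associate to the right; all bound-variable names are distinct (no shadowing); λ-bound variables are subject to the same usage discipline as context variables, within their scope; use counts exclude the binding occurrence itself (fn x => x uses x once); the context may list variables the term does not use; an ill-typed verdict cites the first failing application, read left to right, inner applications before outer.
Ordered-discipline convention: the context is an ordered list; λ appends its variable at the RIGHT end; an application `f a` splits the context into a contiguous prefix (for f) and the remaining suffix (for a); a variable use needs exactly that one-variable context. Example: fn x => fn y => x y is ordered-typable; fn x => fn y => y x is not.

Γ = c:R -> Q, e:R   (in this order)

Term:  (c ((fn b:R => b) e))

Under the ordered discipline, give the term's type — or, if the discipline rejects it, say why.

term : Q
counts: c: 1×, e: 1×, b [bound]: 1×
left-to-right use order: c, b, e
typing: the term checks, with type Q
across the five disciplines: ordered ✓, linear ✓, affine ✓, relevant ✓, unrestricted ✓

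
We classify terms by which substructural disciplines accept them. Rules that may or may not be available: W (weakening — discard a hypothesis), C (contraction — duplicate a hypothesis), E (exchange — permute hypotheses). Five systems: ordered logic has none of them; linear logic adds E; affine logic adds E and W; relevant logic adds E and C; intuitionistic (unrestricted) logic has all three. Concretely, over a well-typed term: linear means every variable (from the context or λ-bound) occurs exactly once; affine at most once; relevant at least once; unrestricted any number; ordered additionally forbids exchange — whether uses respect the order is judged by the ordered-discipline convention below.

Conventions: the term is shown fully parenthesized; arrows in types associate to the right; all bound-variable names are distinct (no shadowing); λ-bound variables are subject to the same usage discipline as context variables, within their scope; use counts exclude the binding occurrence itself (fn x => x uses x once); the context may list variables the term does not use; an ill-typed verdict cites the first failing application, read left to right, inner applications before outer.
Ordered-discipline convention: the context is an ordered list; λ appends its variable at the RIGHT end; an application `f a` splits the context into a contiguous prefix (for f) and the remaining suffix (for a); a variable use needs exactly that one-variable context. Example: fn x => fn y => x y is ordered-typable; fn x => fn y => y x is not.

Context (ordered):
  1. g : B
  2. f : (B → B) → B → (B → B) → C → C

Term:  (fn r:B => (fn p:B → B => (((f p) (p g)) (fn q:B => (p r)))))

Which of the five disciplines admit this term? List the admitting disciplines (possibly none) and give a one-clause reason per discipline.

admitted in: unrestricted
variable uses: g ×1; f ×1; r (bound) ×1; p (bound) ×3; q (bound) ×0
order of uses: f, p, p, g, p, r
typing: well-typed at B → (B → B) → C → C
ordered: ✗, p ×3 used more than once (contraction); needs weakening: q unused
linear: ✗, p ×3 used more than once (contraction); needs weakening: q unused
affine: ✗, p ×3 used more than once (contraction)
relevant: ✗, needs weakening: q unused
unrestricted: ✓, type-checks (B → (B → B) → C → C) and nothing is barred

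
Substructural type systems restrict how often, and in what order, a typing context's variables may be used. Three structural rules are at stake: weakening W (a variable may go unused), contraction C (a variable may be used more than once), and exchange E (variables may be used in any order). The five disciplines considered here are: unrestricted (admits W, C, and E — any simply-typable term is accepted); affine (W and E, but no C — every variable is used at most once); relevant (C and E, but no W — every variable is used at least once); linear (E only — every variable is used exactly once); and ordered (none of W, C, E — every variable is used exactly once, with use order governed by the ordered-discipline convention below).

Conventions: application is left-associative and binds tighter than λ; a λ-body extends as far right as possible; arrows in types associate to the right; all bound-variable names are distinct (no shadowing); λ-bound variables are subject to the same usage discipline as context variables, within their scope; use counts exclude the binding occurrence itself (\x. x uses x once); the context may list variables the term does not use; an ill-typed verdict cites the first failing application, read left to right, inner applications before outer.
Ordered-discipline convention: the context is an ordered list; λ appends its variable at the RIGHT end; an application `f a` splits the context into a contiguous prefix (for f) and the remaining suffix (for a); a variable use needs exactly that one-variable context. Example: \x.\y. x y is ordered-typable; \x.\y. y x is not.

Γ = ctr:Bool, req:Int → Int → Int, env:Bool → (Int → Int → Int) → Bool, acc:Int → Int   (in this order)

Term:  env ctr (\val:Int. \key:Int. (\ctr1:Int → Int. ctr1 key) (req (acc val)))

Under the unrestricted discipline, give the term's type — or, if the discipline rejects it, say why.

term : Bool
variable uses: ctr=1; req=1; env=1; acc=1; val (λ-bound)=1; key (λ-bound)=1; ctr1 (λ-bound)=1
order of uses: env, ctr, ctr1, key, req, acc, val
typing: the term checks, with type Bool
across the five disciplines: ordered ✗, linear ✓, affine ✓, relevant ✓, unrestricted ✓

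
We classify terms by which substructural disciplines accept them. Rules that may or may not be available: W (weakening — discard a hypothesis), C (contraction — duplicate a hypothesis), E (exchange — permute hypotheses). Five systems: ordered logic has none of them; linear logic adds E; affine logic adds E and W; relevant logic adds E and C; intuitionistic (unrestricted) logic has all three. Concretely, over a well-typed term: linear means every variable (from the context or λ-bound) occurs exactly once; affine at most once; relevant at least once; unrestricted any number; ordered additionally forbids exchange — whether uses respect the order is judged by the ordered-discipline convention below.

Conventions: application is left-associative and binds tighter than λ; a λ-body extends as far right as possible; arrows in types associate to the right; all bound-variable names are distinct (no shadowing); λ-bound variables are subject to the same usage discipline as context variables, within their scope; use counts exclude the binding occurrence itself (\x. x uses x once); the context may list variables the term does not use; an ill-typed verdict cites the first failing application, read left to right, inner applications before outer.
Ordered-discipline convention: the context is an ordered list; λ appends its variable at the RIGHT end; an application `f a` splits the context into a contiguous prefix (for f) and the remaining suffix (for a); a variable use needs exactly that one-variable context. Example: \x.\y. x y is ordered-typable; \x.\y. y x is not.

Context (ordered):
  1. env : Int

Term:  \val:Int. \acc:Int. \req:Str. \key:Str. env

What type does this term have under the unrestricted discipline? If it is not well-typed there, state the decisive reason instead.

term : Int → Int → Str → Str → Int
counts: env: 1, val (bound): 0, acc (bound): 0, req (bound): 0, key (bound): 0
uses in reading order: env
typing: the term checks, with type Int → Int → Str → Str → Int
across the five disciplines: ordered ✗, linear ✗, affine ✓, relevant ✗, unrestricted ✓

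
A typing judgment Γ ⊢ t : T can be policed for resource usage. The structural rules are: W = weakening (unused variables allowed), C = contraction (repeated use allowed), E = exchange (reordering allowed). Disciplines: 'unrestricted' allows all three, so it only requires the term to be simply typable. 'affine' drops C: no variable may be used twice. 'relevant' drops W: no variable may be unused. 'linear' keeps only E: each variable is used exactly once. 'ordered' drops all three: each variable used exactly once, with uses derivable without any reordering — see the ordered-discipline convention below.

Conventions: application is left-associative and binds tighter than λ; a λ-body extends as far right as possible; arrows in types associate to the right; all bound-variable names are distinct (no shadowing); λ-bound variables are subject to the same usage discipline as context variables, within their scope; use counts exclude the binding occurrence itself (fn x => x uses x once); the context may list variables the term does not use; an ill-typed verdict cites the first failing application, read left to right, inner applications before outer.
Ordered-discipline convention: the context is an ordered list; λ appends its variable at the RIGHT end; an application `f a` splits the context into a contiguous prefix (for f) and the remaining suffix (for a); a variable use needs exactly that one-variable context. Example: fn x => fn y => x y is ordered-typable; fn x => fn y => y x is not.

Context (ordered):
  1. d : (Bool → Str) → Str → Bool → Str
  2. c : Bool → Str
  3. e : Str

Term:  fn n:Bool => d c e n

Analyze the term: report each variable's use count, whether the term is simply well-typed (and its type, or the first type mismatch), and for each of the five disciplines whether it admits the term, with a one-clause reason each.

usage: d: 1×, c: 1×, e: 1×, n (bound): 1×
uses in reading order: d, c, e, n
typing: well-typed at Bool → Str
ordered: ✓, one use each (d, c, e, n); ordered split holds
linear: ✓, d, c, e, n: one use apiece
affine: ✓, at most one use each (d, c, e, n)
relevant: ✓, none of d, c, e, n goes unused
unrestricted: ✓, typability at Bool → Str is all that's needed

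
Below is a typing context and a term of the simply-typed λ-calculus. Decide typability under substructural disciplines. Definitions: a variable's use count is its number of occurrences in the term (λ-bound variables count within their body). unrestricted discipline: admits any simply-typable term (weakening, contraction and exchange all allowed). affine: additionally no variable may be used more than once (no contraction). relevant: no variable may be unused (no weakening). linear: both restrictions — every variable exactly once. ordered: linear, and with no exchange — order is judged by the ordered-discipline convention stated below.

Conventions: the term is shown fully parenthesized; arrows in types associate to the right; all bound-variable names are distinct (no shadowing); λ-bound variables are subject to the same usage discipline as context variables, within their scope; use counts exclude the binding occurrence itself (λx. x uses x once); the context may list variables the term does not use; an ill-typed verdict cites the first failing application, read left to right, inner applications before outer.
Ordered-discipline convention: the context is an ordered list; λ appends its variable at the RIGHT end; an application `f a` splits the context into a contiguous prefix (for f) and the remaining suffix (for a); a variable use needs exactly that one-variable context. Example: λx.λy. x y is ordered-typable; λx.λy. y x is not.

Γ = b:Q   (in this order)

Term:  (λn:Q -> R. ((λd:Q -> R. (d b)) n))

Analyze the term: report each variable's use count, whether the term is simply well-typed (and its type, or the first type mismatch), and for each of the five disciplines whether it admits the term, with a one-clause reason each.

usage: b: 1, n (λ-bound): 1, d (λ-bound): 1
use order (left to right): d, b, n
typing: ✓ — (Q -> R) -> R
ordered: ✗, no ordered split (uses run d, b, n)
linear: ✓, each of b, n, d used exactly once
affine: ✓, b, n, d: no repeats, contraction unneeded
relevant: ✓, none of b, n, d goes unused
unrestricted: ✓, type-checks ((Q -> R) -> R) and nothing is barred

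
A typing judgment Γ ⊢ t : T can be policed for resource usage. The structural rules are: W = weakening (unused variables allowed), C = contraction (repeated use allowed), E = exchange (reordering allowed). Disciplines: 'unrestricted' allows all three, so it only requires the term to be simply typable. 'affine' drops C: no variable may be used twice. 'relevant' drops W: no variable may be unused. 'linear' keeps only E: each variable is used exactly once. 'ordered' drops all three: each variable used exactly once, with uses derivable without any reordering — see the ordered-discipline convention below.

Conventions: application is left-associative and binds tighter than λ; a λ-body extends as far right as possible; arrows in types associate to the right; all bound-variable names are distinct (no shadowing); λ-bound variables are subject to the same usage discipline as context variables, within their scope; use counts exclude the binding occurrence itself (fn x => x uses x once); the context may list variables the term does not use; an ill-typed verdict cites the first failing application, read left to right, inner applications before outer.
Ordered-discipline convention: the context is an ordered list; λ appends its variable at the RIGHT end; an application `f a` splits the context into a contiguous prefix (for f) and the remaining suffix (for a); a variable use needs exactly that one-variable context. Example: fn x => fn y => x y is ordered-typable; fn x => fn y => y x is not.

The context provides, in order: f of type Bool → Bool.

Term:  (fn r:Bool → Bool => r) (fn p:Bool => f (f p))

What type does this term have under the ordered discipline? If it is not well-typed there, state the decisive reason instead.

not well-typed under ordered — repeated use of f ×2
usage: f: 2, r (λ-bound): 1, p (λ-bound): 1
left-to-right use order: r, f, f, p
typing: the term checks, with type Bool → Bool
per-discipline verdicts: ordered ✗ · linear ✗ · affine ✗ · relevant ✓ · unrestricted ✓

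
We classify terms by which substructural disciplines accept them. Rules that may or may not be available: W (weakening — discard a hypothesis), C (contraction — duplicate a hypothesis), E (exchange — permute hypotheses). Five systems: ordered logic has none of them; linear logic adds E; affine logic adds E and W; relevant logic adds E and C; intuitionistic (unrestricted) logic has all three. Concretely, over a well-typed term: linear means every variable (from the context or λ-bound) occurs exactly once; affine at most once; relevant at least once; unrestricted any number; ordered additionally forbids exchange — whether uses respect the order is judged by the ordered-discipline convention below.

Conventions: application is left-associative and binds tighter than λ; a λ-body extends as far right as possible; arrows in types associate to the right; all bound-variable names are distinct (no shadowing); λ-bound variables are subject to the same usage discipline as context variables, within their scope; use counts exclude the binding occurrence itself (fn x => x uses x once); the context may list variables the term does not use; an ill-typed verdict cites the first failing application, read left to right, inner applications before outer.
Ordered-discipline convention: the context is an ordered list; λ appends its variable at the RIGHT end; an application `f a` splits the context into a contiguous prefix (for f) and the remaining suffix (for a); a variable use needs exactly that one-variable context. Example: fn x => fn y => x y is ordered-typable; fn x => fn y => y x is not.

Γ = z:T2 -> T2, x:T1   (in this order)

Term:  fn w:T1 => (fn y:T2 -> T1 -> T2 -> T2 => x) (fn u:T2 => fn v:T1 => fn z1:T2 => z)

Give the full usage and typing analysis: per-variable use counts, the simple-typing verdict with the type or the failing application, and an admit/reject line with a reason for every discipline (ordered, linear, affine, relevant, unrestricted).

use counts: z=1, x=1, w (bound)=0, y (bound)=0, u (bound)=0, v (bound)=0, z1 (bound)=0
order of uses: x, z
typing: ill-typed: argument of type T2 -> T1 -> T2 -> T2 -> T2 where T2 -> T1 -> T2 -> T2 is required
ordered: ✗, a type mismatch blocks all five
linear: ✗, the type mismatch rejects it
affine: ✗, not simply typable
relevant: ✗, fails simple typing
unrestricted: ✗, a type mismatch blocks all five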